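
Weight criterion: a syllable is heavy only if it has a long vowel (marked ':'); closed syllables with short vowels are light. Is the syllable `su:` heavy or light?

`su:`: long vowel, open (no coda). Long vowel → heavy.

heavy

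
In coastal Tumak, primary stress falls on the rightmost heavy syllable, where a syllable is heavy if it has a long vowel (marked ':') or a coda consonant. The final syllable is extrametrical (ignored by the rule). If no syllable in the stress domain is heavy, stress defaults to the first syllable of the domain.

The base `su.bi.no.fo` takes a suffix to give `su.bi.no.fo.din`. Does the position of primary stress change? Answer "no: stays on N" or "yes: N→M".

Base `su.bi.no.fo` (4 syllables):
  The final syllable (4, fo) is extrametrical; the stress domain is syllables 1–3.
  Weights: 1 su L, 2 bi L, 3 no L.
  No heavy syllable in the domain; default to the first syllable of the domain = syllable 1.
  → primary stress on syllable 1.
Suffixed `su.bi.no.fo.din` (5 syllables):
  The final syllable (5, din) is extrametrical; the stress domain is syllables 1–4.
  Weights: 1 su L, 2 bi L, 3 no L, 4 fo L.
  No heavy syllable in the domain; default to the first syllable of the domain = syllable 1.
  → primary stress on syllable 1.

no: stays on 1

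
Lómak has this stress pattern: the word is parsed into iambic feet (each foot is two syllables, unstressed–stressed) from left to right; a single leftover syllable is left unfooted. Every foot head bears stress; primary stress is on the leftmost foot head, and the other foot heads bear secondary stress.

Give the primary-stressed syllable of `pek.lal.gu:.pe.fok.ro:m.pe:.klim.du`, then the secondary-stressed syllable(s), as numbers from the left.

primary 2, secondary 4, 6, 8

Parse left to right into iambic (σˈσ) feet: (pek.ˈlal) (gu:.ˈpe) (fok.ˈro:m) (pe:.ˈklim) du. Syllable 9 is left unfooted.
Foot heads (stressed positions): 2, 4, 6, 8.
End Rule Leftmost: primary stress on the leftmost head = syllable 2.
Secondary stress on 4, 6, 8: pek.ˈlal.gu:.ˌpe.fok.ˌro:m.pe:.ˌklim.du.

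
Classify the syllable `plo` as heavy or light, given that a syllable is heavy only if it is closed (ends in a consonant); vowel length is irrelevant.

`plo`: short vowel, open (no coda). Open (no coda) → light.

light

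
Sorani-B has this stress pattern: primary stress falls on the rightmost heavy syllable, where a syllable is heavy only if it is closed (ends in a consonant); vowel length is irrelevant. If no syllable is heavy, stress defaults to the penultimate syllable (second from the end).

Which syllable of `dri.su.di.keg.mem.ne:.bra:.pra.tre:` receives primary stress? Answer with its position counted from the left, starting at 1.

Weights: 1 dri L, 2 su L, 3 di L, 4 keg H, 5 mem H, 6 ne: L, 7 bra: L, 8 pra L, 9 tre: L.
Heavy syllables in the domain: 4, 5. The rightmost is syllable 5 (mem).
Primary stress: syllable 5 → dri.su.di.keg.ˈmem.ne:.bra:.pra.tre:.

5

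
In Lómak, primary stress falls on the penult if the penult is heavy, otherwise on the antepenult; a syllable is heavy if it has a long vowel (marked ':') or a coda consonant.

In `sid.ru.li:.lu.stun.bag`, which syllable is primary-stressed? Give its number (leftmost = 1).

Weights: 4 lu L, 5 stun H, 6 bag H.
The penult (syllable 5, stun) is heavy, so it takes stress.
Primary stress: syllable 5 → sid.ru.li:.lu.ˈstun.bag.

5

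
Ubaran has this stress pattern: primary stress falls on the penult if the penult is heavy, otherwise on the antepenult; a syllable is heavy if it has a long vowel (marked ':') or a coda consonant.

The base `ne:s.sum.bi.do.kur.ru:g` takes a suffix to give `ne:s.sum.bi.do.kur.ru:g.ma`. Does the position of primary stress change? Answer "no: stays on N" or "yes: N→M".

Base `ne:s.sum.bi.do.kur.ru:g` (6 syllables):
  Weights: 4 do L, 5 kur H, 6 ru:g H.
  The penult (syllable 5, kur) is heavy, so it takes stress.
  → primary stress on syllable 5.
Suffixed `ne:s.sum.bi.do.kur.ru:g.ma` (7 syllables):
  Weights: 5 kur H, 6 ru:g H, 7 ma L.
  The penult (syllable 6, ru:g) is heavy, so it takes stress.
  → primary stress on syllable 6.

yes: 5→6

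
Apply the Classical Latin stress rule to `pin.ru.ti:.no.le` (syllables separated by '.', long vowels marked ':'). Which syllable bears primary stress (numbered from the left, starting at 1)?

Classical Latin: stress the penult if heavy (long vowel or closed), else the antepenult.
Weights: 3 ti: H, 4 no L, 5 le L.
The penult (syllable 4, no) is light, so stress falls on the antepenult (syllable 3, ti:).
Stress on syllable 3: pin.ru.ˈti:.no.le.

3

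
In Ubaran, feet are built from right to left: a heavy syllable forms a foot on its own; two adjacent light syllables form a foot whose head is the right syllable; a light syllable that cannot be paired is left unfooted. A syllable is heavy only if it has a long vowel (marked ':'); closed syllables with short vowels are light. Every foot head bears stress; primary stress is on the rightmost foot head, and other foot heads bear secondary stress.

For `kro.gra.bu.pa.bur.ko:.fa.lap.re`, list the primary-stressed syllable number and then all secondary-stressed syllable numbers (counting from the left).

Weights: 1 kro L, 2 gra L, 3 bu L, 4 pa L, 5 bur L, 6 ko: H, 7 fa L, 8 lap L, 9 re L.
Parse right to left (heavy = foot alone; LL = one foot; stranded L unfooted): kro (gra.ˈbu) (pa.ˈbur) (ˈko:) fa (lap.ˈre).
Foot heads: 3, 5, 6, 9.
Primary stress on the rightmost head = syllable 9.
Secondary stress on 3, 5, 6: kro.gra.ˌbu.pa.ˌbur.ˌko:.fa.lap.ˈre.

primary 9, secondary 3, 5, 6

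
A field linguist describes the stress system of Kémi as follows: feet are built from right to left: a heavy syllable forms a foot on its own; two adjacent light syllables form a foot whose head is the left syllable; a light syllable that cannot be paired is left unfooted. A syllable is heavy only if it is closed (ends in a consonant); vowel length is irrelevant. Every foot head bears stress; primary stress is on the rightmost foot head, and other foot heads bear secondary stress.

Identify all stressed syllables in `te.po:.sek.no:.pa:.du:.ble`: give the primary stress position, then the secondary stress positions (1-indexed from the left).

Weights: 1 te L, 2 po: L, 3 sek H, 4 no: L, 5 pa: L, 6 du: L, 7 ble L.
Parse right to left (heavy = foot alone; LL = one foot; stranded L unfooted): (ˈte.po:) (ˈsek) (ˈno:.pa:) (ˈdu:.ble).
Foot heads: 1, 3, 4, 6.
Primary stress on the rightmost head = syllable 6.
Secondary stress on 1, 3, 4: ˌte.po:.ˌsek.ˌno:.pa:.ˈdu:.ble.

primary 6, secondary 1, 3, 4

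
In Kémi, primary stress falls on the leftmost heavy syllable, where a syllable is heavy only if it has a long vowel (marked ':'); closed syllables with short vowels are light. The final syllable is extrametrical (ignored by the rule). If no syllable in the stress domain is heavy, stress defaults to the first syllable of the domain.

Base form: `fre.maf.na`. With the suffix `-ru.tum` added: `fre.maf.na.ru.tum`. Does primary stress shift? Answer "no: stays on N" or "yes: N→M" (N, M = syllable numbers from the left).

Base `fre.maf.na` (3 syllables):
  The final syllable (3, na) is extrametrical; the stress domain is syllables 1–2.
  Weights: 1 fre L, 2 maf L.
  No heavy syllable in the domain; default to the first syllable of the domain = syllable 1.
  → primary stress on syllable 1.
Suffixed `fre.maf.na.ru.tum` (5 syllables):
  The final syllable (5, tum) is extrametrical; the stress domain is syllables 1–4.
  Weights: 1 fre L, 2 maf L, 3 na L, 4 ru L.
  No heavy syllable in the domain; default to the first syllable of the domain = syllable 1.
  → primary stress on syllable 1.

no: stays on 1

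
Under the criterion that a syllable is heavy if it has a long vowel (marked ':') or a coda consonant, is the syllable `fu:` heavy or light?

heavy

`fu:`: long vowel, open (no coda). Long vowel → heavy.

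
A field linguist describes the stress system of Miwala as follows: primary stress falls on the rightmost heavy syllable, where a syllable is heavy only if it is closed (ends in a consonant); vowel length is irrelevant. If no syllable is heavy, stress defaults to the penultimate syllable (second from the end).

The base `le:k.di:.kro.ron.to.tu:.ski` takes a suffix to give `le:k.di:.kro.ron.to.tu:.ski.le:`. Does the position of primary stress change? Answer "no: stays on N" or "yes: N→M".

no: stays on 4

Base `le:k.di:.kro.ron.to.tu:.ski` (7 syllables):
  Weights: 1 le:k H, 2 di: L, 3 kro L, 4 ron H, 5 to L, 6 tu: L, 7 ski L.
  Heavy syllables in the domain: 1, 4. The rightmost is syllable 4 (ron).
  → primary stress on syllable 4.
Suffixed `le:k.di:.kro.ron.to.tu:.ski.le:` (8 syllables):
  Weights: 1 le:k H, 2 di: L, 3 kro L, 4 ron H, 5 to L, 6 tu: L, 7 ski L, 8 le: L.
  Heavy syllables in the domain: 1, 4. The rightmost is syllable 4 (ron).
  → primary stress on syllable 4.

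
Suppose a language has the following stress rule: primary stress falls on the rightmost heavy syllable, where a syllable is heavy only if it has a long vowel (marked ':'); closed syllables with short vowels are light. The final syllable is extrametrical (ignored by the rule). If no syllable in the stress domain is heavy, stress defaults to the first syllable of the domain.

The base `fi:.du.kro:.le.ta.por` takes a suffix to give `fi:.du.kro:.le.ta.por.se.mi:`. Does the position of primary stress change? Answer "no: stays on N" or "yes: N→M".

no: stays on 3

Base `fi:.du.kro:.le.ta.por` (6 syllables):
  The final syllable (6, por) is extrametrical; the stress domain is syllables 1–5.
  Weights: 1 fi: H, 2 du L, 3 kro: H, 4 le L, 5 ta L.
  Heavy syllables in the domain: 1, 3. The rightmost is syllable 3 (kro:).
  → primary stress on syllable 3.
Suffixed `fi:.du.kro:.le.ta.por.se.mi:` (8 syllables):
  The final syllable (8, mi:) is extrametrical; the stress domain is syllables 1–7.
  Weights: 1 fi: H, 2 du L, 3 kro: H, 4 le L, 5 ta L, 6 por L, 7 se L.
  Heavy syllables in the domain: 1, 3. The rightmost is syllable 3 (kro:).
  → primary stress on syllable 3.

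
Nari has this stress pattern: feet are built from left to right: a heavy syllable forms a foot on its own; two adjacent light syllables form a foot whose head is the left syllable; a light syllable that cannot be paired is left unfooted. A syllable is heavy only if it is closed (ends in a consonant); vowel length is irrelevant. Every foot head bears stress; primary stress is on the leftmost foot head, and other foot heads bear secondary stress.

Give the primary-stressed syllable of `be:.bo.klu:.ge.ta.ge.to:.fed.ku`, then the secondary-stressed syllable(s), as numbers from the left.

Weights: 1 be: L, 2 bo L, 3 klu: L, 4 ge L, 5 ta L, 6 ge L, 7 to: L, 8 fed H, 9 ku L.
Parse left to right (heavy = foot alone; LL = one foot; stranded L unfooted): (ˈbe:.bo) (ˈklu:.ge) (ˈta.ge) to: (ˈfed) ku.
Foot heads: 1, 3, 5, 8.
Primary stress on the leftmost head = syllable 1.
Secondary stress on 3, 5, 8: ˈbe:.bo.ˌklu:.ge.ˌta.ge.to:.ˌfed.ku.

primary 1, secondary 3, 5, 8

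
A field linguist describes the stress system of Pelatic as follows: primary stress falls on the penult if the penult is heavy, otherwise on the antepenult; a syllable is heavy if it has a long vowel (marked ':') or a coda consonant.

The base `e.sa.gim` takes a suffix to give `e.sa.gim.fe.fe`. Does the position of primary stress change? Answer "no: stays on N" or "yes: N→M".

Base `e.sa.gim` (3 syllables):
  Weights: 1 e L, 2 sa L, 3 gim H.
  The penult (syllable 2, sa) is light, so stress falls on the antepenult (syllable 1, e).
  → primary stress on syllable 1.
Suffixed `e.sa.gim.fe.fe` (5 syllables):
  Weights: 3 gim H, 4 fe L, 5 fe L.
  The penult (syllable 4, fe) is light, so stress falls on the antepenult (syllable 3, gim).
  → primary stress on syllable 3.

yes: 1→3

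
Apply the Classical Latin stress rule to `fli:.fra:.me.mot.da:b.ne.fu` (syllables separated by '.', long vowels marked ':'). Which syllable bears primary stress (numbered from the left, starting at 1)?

5

Classical Latin: stress the penult if heavy (long vowel or closed), else the antepenult.
Weights: 5 da:b H, 6 ne L, 7 fu L.
The penult (syllable 6, ne) is light, so stress falls on the antepenult (syllable 5, da:b).
Stress on syllable 5: fli:.fra:.me.mot.ˈda:b.ne.fu.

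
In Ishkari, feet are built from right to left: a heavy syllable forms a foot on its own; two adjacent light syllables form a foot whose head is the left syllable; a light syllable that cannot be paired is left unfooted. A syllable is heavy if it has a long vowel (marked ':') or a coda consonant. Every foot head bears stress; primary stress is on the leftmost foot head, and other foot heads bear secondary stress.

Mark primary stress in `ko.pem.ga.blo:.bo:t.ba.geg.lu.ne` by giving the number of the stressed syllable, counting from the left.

Weights: 1 ko L, 2 pem H, 3 ga L, 4 blo: H, 5 bo:t H, 6 ba L, 7 geg H, 8 lu L, 9 ne L.
Parse right to left (heavy = foot alone; LL = one foot; stranded L unfooted): ko (ˈpem) ga (ˈblo:) (ˈbo:t) ba (ˈgeg) (ˈlu.ne).
Foot heads: 2, 4, 5, 7, 8.
Primary stress on the leftmost head = syllable 2.
Primary stress: syllable 2 → ko.ˈpem.ga.blo:.bo:t.ba.geg.lu.ne.

2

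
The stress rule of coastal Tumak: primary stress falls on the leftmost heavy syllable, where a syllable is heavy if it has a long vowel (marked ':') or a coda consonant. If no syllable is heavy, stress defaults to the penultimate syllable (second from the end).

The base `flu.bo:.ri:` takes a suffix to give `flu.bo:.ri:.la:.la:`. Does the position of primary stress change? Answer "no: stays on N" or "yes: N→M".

Base `flu.bo:.ri:` (3 syllables):
  Weights: 1 flu L, 2 bo: H, 3 ri: H.
  Heavy syllables in the domain: 2, 3. The leftmost is syllable 2 (bo:).
  → primary stress on syllable 2.
Suffixed `flu.bo:.ri:.la:.la:` (5 syllables):
  Weights: 1 flu L, 2 bo: H, 3 ri: H, 4 la: H, 5 la: H.
  Heavy syllables in the domain: 2, 3, 4, 5. The leftmost is syllable 2 (bo:).
  → primary stress on syllable 2.

no: stays on 2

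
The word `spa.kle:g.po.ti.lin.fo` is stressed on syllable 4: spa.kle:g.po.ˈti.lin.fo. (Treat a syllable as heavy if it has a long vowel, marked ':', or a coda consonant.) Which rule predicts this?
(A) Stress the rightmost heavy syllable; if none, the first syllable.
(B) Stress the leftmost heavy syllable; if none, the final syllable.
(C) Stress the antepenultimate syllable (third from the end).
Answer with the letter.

C

Rule A → syllable 5 (observed: 4).
Rule B → syllable 2 (observed: 4).
Rule C → syllable 4 ✓.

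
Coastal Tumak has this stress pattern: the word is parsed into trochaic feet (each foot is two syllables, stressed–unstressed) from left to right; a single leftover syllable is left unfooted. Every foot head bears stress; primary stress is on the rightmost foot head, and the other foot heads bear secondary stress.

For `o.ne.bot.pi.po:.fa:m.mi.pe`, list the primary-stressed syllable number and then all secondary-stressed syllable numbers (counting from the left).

primary 7, secondary 1, 3, 5

Parse left to right into trochaic (ˈσσ) feet: (ˈo.ne) (ˈbot.pi) (ˈpo:.fa:m) (ˈmi.pe).
Foot heads (stressed positions): 1, 3, 5, 7.
End Rule Rightmost: primary stress on the rightmost head = syllable 7.
Secondary stress on 1, 3, 5: ˌo.ne.ˌbot.pi.ˌpo:.fa:m.ˈmi.pe.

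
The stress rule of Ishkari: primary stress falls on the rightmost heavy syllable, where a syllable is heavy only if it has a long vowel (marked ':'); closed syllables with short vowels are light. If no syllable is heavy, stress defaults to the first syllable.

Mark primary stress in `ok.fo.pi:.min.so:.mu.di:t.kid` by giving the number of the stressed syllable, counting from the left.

Weights: 1 ok L, 2 fo L, 3 pi: H, 4 min L, 5 so: H, 6 mu L, 7 di:t H, 8 kid L.
Heavy syllables in the domain: 3, 5, 7. The rightmost is syllable 7 (di:t).
Primary stress: syllable 7 → ok.fo.pi:.min.so:.mu.ˈdi:t.kid.

7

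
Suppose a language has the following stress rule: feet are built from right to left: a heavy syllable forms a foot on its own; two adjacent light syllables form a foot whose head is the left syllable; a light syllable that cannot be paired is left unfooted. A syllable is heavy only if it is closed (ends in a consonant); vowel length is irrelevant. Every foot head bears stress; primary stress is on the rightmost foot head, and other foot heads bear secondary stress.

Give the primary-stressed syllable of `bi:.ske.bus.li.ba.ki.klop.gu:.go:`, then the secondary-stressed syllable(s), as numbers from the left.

primary 8, secondary 1, 3, 5, 7

Weights: 1 bi: L, 2 ske L, 3 bus H, 4 li L, 5 ba L, 6 ki L, 7 klop H, 8 gu: L, 9 go: L.
Parse right to left (heavy = foot alone; LL = one foot; stranded L unfooted): (ˈbi:.ske) (ˈbus) li (ˈba.ki) (ˈklop) (ˈgu:.go:).
Foot heads: 1, 3, 5, 7, 8.
Primary stress on the rightmost head = syllable 8.
Secondary stress on 1, 3, 5, 7: ˌbi:.ske.ˌbus.li.ˌba.ki.ˌklop.ˈgu:.go:.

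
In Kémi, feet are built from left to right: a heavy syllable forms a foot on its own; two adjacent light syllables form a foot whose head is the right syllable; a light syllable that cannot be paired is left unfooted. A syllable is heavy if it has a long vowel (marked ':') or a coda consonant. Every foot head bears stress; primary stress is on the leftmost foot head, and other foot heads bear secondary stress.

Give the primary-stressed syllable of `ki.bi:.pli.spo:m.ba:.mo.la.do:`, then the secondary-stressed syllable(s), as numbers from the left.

Weights: 1 ki L, 2 bi: H, 3 pli L, 4 spo:m H, 5 ba: H, 6 mo L, 7 la L, 8 do: H.
Parse left to right (heavy = foot alone; LL = one foot; stranded L unfooted): ki (ˈbi:) pli (ˈspo:m) (ˈba:) (mo.ˈla) (ˈdo:).
Foot heads: 2, 4, 5, 7, 8.
Primary stress on the leftmost head = syllable 2.
Secondary stress on 4, 5, 7, 8: ki.ˈbi:.pli.ˌspo:m.ˌba:.mo.ˌla.ˌdo:.

primary 2, secondary 4, 5, 7, 8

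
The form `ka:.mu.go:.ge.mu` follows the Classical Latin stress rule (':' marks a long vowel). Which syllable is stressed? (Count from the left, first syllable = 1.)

3

Classical Latin: stress the penult if heavy (long vowel or closed), else the antepenult.
Weights: 3 go: H, 4 ge L, 5 mu L.
The penult (syllable 4, ge) is light, so stress falls on the antepenult (syllable 3, go:).
Stress on syllable 3: ka:.mu.ˈgo:.ge.mu.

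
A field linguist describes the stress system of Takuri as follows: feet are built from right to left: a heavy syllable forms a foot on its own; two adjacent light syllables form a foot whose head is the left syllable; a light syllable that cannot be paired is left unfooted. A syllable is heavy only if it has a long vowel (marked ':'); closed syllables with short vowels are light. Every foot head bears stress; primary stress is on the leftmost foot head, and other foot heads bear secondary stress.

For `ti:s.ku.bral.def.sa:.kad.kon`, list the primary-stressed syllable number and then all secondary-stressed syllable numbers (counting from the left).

Weights: 1 ti:s H, 2 ku L, 3 bral L, 4 def L, 5 sa: H, 6 kad L, 7 kon L.
Parse right to left (heavy = foot alone; LL = one foot; stranded L unfooted): (ˈti:s) ku (ˈbral.def) (ˈsa:) (ˈkad.kon).
Foot heads: 1, 3, 5, 6.
Primary stress on the leftmost head = syllable 1.
Secondary stress on 3, 5, 6: ˈti:s.ku.ˌbral.def.ˌsa:.ˌkad.kon.

primary 1, secondary 3, 5, 6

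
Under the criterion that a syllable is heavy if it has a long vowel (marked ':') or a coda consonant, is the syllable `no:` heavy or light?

heavy

`no:`: long vowel, open (no coda). Long vowel → heavy.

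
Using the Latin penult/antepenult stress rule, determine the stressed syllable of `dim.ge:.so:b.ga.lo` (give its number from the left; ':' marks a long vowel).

Classical Latin: stress the penult if heavy (long vowel or closed), else the antepenult.
Weights: 3 so:b H, 4 ga L, 5 lo L.
The penult (syllable 4, ga) is light, so stress falls on the antepenult (syllable 3, so:b).
Stress on syllable 3: dim.ge:.ˈso:b.ga.lo.

3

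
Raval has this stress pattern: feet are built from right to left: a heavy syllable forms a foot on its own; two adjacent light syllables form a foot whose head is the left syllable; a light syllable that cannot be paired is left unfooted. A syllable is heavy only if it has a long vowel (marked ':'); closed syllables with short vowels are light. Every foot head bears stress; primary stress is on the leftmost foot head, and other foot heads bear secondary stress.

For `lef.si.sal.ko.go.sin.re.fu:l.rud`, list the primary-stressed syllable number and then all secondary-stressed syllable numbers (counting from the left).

primary 2, secondary 4, 6, 8

Weights: 1 lef L, 2 si L, 3 sal L, 4 ko L, 5 go L, 6 sin L, 7 re L, 8 fu:l H, 9 rud L.
Parse right to left (heavy = foot alone; LL = one foot; stranded L unfooted): lef (ˈsi.sal) (ˈko.go) (ˈsin.re) (ˈfu:l) rud.
Foot heads: 2, 4, 6, 8.
Primary stress on the leftmost head = syllable 2.
Secondary stress on 4, 6, 8: lef.ˈsi.sal.ˌko.go.ˌsin.re.ˌfu:l.rud.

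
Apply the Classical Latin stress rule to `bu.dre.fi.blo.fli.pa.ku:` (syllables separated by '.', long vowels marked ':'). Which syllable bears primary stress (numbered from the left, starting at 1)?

5

Classical Latin: stress the penult if heavy (long vowel or closed), else the antepenult.
Weights: 5 fli L, 6 pa L, 7 ku: H.
The penult (syllable 6, pa) is light, so stress falls on the antepenult (syllable 5, fli).
Stress on syllable 5: bu.dre.fi.blo.ˈfli.pa.ku:.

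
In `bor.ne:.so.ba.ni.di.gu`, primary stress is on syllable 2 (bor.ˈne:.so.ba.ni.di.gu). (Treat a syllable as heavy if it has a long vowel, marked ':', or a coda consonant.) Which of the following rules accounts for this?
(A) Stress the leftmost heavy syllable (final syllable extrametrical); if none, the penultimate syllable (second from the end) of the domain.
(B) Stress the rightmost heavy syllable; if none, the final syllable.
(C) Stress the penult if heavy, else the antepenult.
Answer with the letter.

B

Rule A → syllable 1 (observed: 2).
Rule B → syllable 2 ✓.
Rule C → syllable 5 (observed: 2).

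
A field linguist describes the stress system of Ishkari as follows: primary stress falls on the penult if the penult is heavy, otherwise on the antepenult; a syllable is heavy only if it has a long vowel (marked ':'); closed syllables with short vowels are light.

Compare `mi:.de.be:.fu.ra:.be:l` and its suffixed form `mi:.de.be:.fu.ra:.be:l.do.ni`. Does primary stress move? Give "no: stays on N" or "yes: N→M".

Base `mi:.de.be:.fu.ra:.be:l` (6 syllables):
  Weights: 4 fu L, 5 ra: H, 6 be:l H.
  The penult (syllable 5, ra:) is heavy, so it takes stress.
  → primary stress on syllable 5.
Suffixed `mi:.de.be:.fu.ra:.be:l.do.ni` (8 syllables):
  Weights: 6 be:l H, 7 do L, 8 ni L.
  The penult (syllable 7, do) is light, so stress falls on the antepenult (syllable 6, be:l).
  → primary stress on syllable 6.

yes: 5→6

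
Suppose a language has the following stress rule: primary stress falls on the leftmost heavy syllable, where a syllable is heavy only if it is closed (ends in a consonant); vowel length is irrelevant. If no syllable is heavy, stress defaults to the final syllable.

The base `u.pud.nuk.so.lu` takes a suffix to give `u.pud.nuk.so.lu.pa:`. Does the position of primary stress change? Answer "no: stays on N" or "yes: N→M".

Base `u.pud.nuk.so.lu` (5 syllables):
  Weights: 1 u L, 2 pud H, 3 nuk H, 4 so L, 5 lu L.
  Heavy syllables in the domain: 2, 3. The leftmost is syllable 2 (pud).
  → primary stress on syllable 2.
Suffixed `u.pud.nuk.so.lu.pa:` (6 syllables):
  Weights: 1 u L, 2 pud H, 3 nuk H, 4 so L, 5 lu L, 6 pa: L.
  Heavy syllables in the domain: 2, 3. The leftmost is syllable 2 (pud).
  → primary stress on syllable 2.

no: stays on 2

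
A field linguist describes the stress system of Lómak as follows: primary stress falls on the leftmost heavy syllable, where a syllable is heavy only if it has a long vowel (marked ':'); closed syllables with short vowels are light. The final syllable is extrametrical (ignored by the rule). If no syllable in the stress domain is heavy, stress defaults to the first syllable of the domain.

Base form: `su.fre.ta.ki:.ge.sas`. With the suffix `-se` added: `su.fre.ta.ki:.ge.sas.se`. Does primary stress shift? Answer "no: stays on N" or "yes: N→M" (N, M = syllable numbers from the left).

no: stays on 4

Base `su.fre.ta.ki:.ge.sas` (6 syllables):
  The final syllable (6, sas) is extrametrical; the stress domain is syllables 1–5.
  Weights: 1 su L, 2 fre L, 3 ta L, 4 ki: H, 5 ge L.
  Heavy syllables in the domain: 4. The leftmost is syllable 4 (ki:).
  → primary stress on syllable 4.
Suffixed `su.fre.ta.ki:.ge.sas.se` (7 syllables):
  The final syllable (7, se) is extrametrical; the stress domain is syllables 1–6.
  Weights: 1 su L, 2 fre L, 3 ta L, 4 ki: H, 5 ge L, 6 sas L.
  Heavy syllables in the domain: 4. The leftmost is syllable 4 (ki:).
  → primary stress on syllable 4.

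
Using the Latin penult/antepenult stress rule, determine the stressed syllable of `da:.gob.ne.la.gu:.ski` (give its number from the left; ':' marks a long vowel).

Classical Latin: stress the penult if heavy (long vowel or closed), else the antepenult.
Weights: 4 la L, 5 gu: H, 6 ski L.
The penult (syllable 5, gu:) is heavy, so it takes stress.
Stress on syllable 5: da:.gob.ne.la.ˈgu:.ski.

5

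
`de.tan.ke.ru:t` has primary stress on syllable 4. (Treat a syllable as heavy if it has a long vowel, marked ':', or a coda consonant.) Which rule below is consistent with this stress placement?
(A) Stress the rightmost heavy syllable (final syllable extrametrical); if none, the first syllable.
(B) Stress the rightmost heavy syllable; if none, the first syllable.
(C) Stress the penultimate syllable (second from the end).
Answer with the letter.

Rule A → syllable 2 (observed: 4).
Rule B → syllable 4 ✓.
Rule C → syllable 3 (observed: 4).

B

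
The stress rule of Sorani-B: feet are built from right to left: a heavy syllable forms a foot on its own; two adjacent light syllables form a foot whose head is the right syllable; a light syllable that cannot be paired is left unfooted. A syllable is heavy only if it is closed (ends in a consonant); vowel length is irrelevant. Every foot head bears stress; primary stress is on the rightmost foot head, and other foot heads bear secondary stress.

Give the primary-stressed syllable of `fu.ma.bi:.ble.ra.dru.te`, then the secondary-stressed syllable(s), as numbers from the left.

primary 7, secondary 3, 5

Weights: 1 fu L, 2 ma L, 3 bi: L, 4 ble L, 5 ra L, 6 dru L, 7 te L.
Parse right to left (heavy = foot alone; LL = one foot; stranded L unfooted): fu (ma.ˈbi:) (ble.ˈra) (dru.ˈte).
Foot heads: 3, 5, 7.
Primary stress on the rightmost head = syllable 7.
Secondary stress on 3, 5: fu.ma.ˌbi:.ble.ˌra.dru.ˈte.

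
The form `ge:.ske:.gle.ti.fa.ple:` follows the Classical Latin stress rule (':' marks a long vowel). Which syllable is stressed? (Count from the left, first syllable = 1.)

Classical Latin: stress the penult if heavy (long vowel or closed), else the antepenult.
Weights: 4 ti L, 5 fa L, 6 ple: H.
The penult (syllable 5, fa) is light, so stress falls on the antepenult (syllable 4, ti).
Stress on syllable 4: ge:.ske:.gle.ˈti.fa.ple:.

4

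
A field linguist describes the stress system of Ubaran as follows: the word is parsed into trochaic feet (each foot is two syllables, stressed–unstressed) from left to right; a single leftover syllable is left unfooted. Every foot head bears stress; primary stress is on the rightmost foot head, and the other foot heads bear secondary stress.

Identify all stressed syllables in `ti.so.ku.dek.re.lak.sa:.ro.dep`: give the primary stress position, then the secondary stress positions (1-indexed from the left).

primary 7, secondary 1, 3, 5

Parse left to right into trochaic (ˈσσ) feet: (ˈti.so) (ˈku.dek) (ˈre.lak) (ˈsa:.ro) dep. Syllable 9 is left unfooted.
Foot heads (stressed positions): 1, 3, 5, 7.
End Rule Rightmost: primary stress on the rightmost head = syllable 7.
Secondary stress on 1, 3, 5: ˌti.so.ˌku.dek.ˌre.lak.ˈsa:.ro.dep.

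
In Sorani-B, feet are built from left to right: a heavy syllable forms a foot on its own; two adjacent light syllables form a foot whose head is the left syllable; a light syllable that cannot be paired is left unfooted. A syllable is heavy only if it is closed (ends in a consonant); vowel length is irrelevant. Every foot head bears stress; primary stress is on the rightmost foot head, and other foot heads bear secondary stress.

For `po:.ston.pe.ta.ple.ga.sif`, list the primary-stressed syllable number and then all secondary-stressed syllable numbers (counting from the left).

Weights: 1 po: L, 2 ston H, 3 pe L, 4 ta L, 5 ple L, 6 ga L, 7 sif H.
Parse left to right (heavy = foot alone; LL = one foot; stranded L unfooted): po: (ˈston) (ˈpe.ta) (ˈple.ga) (ˈsif).
Foot heads: 2, 3, 5, 7.
Primary stress on the rightmost head = syllable 7.
Secondary stress on 2, 3, 5: po:.ˌston.ˌpe.ta.ˌple.ga.ˈsif.

primary 7, secondary 2, 3, 5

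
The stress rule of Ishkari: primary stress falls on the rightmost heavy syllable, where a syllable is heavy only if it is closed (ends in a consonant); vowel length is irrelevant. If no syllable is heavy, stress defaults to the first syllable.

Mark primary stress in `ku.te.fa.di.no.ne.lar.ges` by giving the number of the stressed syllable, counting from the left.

Weights: 1 ku L, 2 te L, 3 fa L, 4 di L, 5 no L, 6 ne L, 7 lar H, 8 ges H.
Heavy syllables in the domain: 7, 8. The rightmost is syllable 8 (ges).
Primary stress: syllable 8 → ku.te.fa.di.no.ne.lar.ˈges.

8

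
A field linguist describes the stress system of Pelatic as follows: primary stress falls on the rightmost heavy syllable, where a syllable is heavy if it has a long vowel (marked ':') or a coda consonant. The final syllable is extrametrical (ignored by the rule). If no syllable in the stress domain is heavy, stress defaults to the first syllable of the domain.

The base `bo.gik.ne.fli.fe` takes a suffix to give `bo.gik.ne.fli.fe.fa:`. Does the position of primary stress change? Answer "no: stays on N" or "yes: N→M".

Base `bo.gik.ne.fli.fe` (5 syllables):
  The final syllable (5, fe) is extrametrical; the stress domain is syllables 1–4.
  Weights: 1 bo L, 2 gik H, 3 ne L, 4 fli L.
  Heavy syllables in the domain: 2. The rightmost is syllable 2 (gik).
  → primary stress on syllable 2.
Suffixed `bo.gik.ne.fli.fe.fa:` (6 syllables):
  The final syllable (6, fa:) is extrametrical; the stress domain is syllables 1–5.
  Weights: 1 bo L, 2 gik H, 3 ne L, 4 fli L, 5 fe L.
  Heavy syllables in the domain: 2. The rightmost is syllable 2 (gik).
  → primary stress on syllable 2.

no: stays on 2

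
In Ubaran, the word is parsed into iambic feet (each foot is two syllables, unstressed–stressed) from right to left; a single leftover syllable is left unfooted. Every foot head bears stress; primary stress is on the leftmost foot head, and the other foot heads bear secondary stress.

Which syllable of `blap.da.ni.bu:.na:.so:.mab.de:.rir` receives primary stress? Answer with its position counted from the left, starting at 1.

Parse right to left into iambic (σˈσ) feet: blap (da.ˈni) (bu:.ˈna:) (so:.ˈmab) (de:.ˈrir). Syllable 1 is left unfooted.
Foot heads (stressed positions): 3, 5, 7, 9.
End Rule Leftmost: primary stress on the leftmost head = syllable 3.
Primary stress: syllable 3 → blap.da.ˈni.bu:.na:.so:.mab.de:.rir.

3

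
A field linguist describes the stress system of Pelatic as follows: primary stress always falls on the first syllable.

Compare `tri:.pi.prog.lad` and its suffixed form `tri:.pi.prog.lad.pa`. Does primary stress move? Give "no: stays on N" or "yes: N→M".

no: stays on 1

Base `tri:.pi.prog.lad` (4 syllables):
  The word has 4 syllables; the first syllable is syllable 1 (tri:).
  → primary stress on syllable 1.
Suffixed `tri:.pi.prog.lad.pa` (5 syllables):
  The word has 5 syllables; the first syllable is syllable 1 (tri:).
  → primary stress on syllable 1.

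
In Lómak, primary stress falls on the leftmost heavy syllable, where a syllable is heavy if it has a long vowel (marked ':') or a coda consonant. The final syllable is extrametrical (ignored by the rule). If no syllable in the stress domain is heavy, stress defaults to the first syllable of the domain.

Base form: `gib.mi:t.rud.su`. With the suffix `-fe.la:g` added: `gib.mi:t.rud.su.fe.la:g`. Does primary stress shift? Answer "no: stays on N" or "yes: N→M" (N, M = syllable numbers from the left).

no: stays on 1

Base `gib.mi:t.rud.su` (4 syllables):
  The final syllable (4, su) is extrametrical; the stress domain is syllables 1–3.
  Weights: 1 gib H, 2 mi:t H, 3 rud H.
  Heavy syllables in the domain: 1, 2, 3. The leftmost is syllable 1 (gib).
  → primary stress on syllable 1.
Suffixed `gib.mi:t.rud.su.fe.la:g` (6 syllables):
  The final syllable (6, la:g) is extrametrical; the stress domain is syllables 1–5.
  Weights: 1 gib H, 2 mi:t H, 3 rud H, 4 su L, 5 fe L.
  Heavy syllables in the domain: 1, 2, 3. The leftmost is syllable 1 (gib).
  → primary stress on syllable 1.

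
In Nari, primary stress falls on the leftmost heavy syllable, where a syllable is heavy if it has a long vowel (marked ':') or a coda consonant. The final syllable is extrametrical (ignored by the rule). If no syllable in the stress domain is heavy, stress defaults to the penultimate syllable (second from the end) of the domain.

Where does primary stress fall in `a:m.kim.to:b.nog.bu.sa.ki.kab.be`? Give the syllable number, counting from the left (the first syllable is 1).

The final syllable (9, be) is extrametrical; the stress domain is syllables 1–8.
Weights: 1 a:m H, 2 kim H, 3 to:b H, 4 nog H, 5 bu L, 6 sa L, 7 ki L, 8 kab H.
Heavy syllables in the domain: 1, 2, 3, 4, 8. The leftmost is syllable 1 (a:m).
Primary stress: syllable 1 → ˈa:m.kim.to:b.nog.bu.sa.ki.kab.be.

1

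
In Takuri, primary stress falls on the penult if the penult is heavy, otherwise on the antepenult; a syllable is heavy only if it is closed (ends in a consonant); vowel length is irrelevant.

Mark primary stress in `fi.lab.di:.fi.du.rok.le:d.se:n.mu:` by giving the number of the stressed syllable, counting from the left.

Weights: 7 le:d H, 8 se:n H, 9 mu: L.
The penult (syllable 8, se:n) is heavy, so it takes stress.
Primary stress: syllable 8 → fi.lab.di:.fi.du.rok.le:d.ˈse:n.mu:.

8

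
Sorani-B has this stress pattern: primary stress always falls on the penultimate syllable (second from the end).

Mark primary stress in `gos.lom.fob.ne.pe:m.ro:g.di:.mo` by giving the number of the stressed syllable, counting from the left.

The word has 8 syllables; the penultimate syllable (second from the end) is syllable 7 (di:).
Primary stress: syllable 7 → gos.lom.fob.ne.pe:m.ro:g.ˈdi:.mo.

7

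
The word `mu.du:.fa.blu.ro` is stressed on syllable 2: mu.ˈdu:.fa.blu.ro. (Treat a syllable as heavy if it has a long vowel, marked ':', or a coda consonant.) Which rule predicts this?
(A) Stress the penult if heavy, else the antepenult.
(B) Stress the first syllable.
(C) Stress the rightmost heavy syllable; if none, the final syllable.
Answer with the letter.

Rule A → syllable 3 (observed: 2).
Rule B → syllable 1 (observed: 2).
Rule C → syllable 2 ✓.

C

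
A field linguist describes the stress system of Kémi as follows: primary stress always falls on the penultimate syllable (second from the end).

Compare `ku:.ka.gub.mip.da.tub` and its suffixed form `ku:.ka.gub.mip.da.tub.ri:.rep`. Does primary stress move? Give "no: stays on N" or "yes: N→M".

Base `ku:.ka.gub.mip.da.tub` (6 syllables):
  The word has 6 syllables; the penultimate syllable (second from the end) is syllable 5 (da).
  → primary stress on syllable 5.
Suffixed `ku:.ka.gub.mip.da.tub.ri:.rep` (8 syllables):
  The word has 8 syllables; the penultimate syllable (second from the end) is syllable 7 (ri:).
  → primary stress on syllable 7.

yes: 5→7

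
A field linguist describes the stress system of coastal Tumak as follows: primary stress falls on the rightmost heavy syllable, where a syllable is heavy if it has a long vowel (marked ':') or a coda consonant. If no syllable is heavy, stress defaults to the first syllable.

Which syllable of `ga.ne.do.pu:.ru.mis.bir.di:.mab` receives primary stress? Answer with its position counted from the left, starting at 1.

9

Weights: 1 ga L, 2 ne L, 3 do L, 4 pu: H, 5 ru L, 6 mis H, 7 bir H, 8 di: H, 9 mab H.
Heavy syllables in the domain: 4, 6, 7, 8, 9. The rightmost is syllable 9 (mab).
Primary stress: syllable 9 → ga.ne.do.pu:.ru.mis.bir.di:.ˈmab.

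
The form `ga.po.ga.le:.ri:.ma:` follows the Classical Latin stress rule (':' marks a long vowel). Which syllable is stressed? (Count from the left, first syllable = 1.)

Classical Latin: stress the penult if heavy (long vowel or closed), else the antepenult.
Weights: 4 le: H, 5 ri: H, 6 ma: H.
The penult (syllable 5, ri:) is heavy, so it takes stress.
Stress on syllable 5: ga.po.ga.le:.ˈri:.ma:.

5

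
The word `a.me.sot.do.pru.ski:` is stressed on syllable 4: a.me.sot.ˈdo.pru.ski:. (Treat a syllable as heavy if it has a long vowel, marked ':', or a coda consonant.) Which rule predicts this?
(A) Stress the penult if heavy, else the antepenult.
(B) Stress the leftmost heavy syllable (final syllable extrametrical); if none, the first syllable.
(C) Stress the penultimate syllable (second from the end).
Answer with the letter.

Rule A → syllable 4 ✓.
Rule B → syllable 3 (observed: 4).
Rule C → syllable 5 (observed: 4).

A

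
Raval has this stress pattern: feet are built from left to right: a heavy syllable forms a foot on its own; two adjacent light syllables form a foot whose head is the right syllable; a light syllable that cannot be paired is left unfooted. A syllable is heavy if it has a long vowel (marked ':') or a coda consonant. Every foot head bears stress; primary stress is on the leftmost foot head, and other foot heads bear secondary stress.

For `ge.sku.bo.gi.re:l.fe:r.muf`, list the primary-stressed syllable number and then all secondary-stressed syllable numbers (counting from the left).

primary 2, secondary 4, 5, 6, 7

Weights: 1 ge L, 2 sku L, 3 bo L, 4 gi L, 5 re:l H, 6 fe:r H, 7 muf H.
Parse left to right (heavy = foot alone; LL = one foot; stranded L unfooted): (ge.ˈsku) (bo.ˈgi) (ˈre:l) (ˈfe:r) (ˈmuf).
Foot heads: 2, 4, 5, 6, 7.
Primary stress on the leftmost head = syllable 2.
Secondary stress on 4, 5, 6, 7: ge.ˈsku.bo.ˌgi.ˌre:l.ˌfe:r.ˌmuf.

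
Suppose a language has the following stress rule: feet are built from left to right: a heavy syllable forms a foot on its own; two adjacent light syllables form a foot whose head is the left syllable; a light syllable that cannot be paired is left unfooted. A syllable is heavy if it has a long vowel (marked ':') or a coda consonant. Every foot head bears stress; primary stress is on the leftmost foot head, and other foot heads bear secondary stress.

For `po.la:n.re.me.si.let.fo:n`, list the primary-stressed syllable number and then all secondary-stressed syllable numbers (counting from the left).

Weights: 1 po L, 2 la:n H, 3 re L, 4 me L, 5 si L, 6 let H, 7 fo:n H.
Parse left to right (heavy = foot alone; LL = one foot; stranded L unfooted): po (ˈla:n) (ˈre.me) si (ˈlet) (ˈfo:n).
Foot heads: 2, 3, 6, 7.
Primary stress on the leftmost head = syllable 2.
Secondary stress on 3, 6, 7: po.ˈla:n.ˌre.me.si.ˌlet.ˌfo:n.

primary 2, secondary 3, 6, 7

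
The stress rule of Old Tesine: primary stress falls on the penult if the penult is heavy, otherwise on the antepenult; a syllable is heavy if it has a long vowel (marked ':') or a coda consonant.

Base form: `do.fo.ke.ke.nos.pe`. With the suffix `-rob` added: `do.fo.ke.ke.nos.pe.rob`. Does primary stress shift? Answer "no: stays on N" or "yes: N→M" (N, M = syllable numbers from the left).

no: stays on 5

Base `do.fo.ke.ke.nos.pe` (6 syllables):
  Weights: 4 ke L, 5 nos H, 6 pe L.
  The penult (syllable 5, nos) is heavy, so it takes stress.
  → primary stress on syllable 5.
Suffixed `do.fo.ke.ke.nos.pe.rob` (7 syllables):
  Weights: 5 nos H, 6 pe L, 7 rob H.
  The penult (syllable 6, pe) is light, so stress falls on the antepenult (syllable 5, nos).
  → primary stress on syllable 5.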